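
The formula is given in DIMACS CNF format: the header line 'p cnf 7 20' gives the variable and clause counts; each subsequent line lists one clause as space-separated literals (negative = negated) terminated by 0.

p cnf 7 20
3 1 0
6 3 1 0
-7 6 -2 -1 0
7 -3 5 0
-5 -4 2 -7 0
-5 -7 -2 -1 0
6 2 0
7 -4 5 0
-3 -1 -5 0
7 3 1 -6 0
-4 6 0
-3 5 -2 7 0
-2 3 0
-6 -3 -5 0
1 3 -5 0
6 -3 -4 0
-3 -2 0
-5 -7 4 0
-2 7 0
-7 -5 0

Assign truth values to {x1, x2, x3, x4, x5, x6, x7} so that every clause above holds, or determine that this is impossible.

x1: True,  x2: False,  x3: False,  x4: False,  x5: True,  x6: True,  x7: False

Branch on x3: set x3 = False.
(x1) alone gives x1 = True.
(¬x2) alone gives x2 = False.
(x6) alone gives x6 = True.
Branch on x7: set x7 = False.
Branch on x4: set x4 = False.
Every clause is now satisfied; x5 is unconstrained.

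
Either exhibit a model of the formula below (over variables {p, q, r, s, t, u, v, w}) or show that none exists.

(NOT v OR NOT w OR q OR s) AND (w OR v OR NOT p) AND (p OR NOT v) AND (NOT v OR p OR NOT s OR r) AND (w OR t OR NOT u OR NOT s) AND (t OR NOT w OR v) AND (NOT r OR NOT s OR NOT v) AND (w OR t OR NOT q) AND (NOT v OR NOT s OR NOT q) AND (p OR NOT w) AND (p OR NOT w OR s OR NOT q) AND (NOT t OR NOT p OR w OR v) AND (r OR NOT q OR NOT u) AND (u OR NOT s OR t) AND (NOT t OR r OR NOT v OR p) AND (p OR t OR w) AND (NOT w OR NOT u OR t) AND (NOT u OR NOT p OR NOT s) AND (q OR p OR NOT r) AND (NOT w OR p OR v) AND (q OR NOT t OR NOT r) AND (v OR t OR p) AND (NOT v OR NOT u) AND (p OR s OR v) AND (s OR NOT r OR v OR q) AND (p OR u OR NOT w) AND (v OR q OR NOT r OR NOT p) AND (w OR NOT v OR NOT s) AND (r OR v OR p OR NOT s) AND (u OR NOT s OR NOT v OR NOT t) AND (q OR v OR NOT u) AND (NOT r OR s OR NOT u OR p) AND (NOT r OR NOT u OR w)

Branch on p: set p = true.
Branch on w: set w = true.
Branch on t: set t = true.
Branch on u: set u = false.
Branch on q: set q = true.
Branch on v: set v = true.
From the singleton clause (NOT s), s = false.
No clause remains; r is free.

p=true, q=true, r=true, s=false, t=true, u=false, v=true, w=true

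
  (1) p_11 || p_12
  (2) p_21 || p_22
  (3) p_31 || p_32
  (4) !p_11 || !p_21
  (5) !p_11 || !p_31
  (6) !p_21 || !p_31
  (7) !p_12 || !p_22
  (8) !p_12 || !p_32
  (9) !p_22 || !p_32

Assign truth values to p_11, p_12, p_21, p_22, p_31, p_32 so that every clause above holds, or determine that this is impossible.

Try p_11 = true.
From the singleton clause (!p_21), p_21 = false.
From the singleton clause (p_22), p_22 = true.
From the singleton clause (!p_31), p_31 = false.
From the singleton clause (p_32), p_32 = true.
Now (!p_32) is unsatisfied and unit — conflict.
That branch fails; take p_11 = false instead.
From the singleton clause (p_12), p_12 = true.
From the singleton clause (!p_22), p_22 = false.
From the singleton clause (p_21), p_21 = true.
From the singleton clause (!p_31), p_31 = false.
From the singleton clause (p_32), p_32 = true.
Now (!p_32) is unsatisfied and unit — conflict.
Both values of p_11 lead to a conflict.

UNSATISFIABLE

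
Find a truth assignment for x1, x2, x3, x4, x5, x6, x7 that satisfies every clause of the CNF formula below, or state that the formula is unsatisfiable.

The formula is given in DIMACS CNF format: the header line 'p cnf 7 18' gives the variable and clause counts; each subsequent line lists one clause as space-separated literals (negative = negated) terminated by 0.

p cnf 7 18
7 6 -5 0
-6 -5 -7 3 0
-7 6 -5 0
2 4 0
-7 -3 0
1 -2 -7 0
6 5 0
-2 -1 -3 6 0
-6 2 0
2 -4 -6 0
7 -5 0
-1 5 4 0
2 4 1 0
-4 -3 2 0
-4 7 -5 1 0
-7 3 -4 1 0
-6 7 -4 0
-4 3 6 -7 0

Case x2 = True:
Case x7 = False:
The clause (¬x5) is unit, so x5 = False.
The clause (x6) is unit, so x6 = True.
The clause (¬x4) is unit, so x4 = False.
The clause (¬x1) is unit, so x1 = False.
No clause remains; x3 is free.

x1=False,  x2=True,  x3=False,  x4=False,  x5=False,  x6=True,  x7=False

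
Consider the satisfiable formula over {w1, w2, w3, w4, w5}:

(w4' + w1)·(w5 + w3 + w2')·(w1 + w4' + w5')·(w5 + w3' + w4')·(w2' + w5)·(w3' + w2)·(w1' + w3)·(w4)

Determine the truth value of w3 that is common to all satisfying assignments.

True

Suppose w3 = 0.
Unit clause (w1') forces w1 = 0.
Unit clause (w4') forces w4 = 0.
But (w4) is also a unit clause — contradiction.
So every satisfying assignment has w3 = True.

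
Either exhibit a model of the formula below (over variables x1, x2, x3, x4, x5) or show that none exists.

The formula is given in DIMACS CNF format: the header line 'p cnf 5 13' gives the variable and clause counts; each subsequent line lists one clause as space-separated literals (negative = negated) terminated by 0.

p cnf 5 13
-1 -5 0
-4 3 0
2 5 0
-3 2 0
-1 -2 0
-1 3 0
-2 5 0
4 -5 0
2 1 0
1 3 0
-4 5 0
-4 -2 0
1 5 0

UNSATISFIABLE

Branch on x1: set x1 = False.
The clause (x2) is unit, so x2 = True.
The clause (x5) is unit, so x5 = True.
The clause (x4) is unit, so x4 = True.
But (¬x4) is also a unit clause — contradiction.
Backtrack on x1: now try x1 = True.
The clause (¬x5) is unit, so x5 = False.
The clause (x2) is unit, so x2 = True.
But (¬x2) is also a unit clause — contradiction.
Both values of x1 lead to a conflict.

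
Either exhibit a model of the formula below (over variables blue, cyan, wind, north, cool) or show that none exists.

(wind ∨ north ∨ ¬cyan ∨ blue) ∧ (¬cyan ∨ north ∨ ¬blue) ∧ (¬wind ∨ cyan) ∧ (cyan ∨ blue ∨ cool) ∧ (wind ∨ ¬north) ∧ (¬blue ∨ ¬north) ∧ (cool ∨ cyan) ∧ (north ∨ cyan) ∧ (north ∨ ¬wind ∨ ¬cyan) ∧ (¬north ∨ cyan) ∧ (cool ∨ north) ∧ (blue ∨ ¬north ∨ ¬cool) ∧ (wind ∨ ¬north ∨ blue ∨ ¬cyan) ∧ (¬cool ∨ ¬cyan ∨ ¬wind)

Suppose wind = True.
Unit clause (cyan) forces cyan = True.
Unit clause (north) forces north = True.
Unit clause (¬blue) forces blue = False.
Unit clause (¬cool) forces cool = False.
All clauses are satisfied.

blue=False, cyan=True, wind=True, north=True, cool=False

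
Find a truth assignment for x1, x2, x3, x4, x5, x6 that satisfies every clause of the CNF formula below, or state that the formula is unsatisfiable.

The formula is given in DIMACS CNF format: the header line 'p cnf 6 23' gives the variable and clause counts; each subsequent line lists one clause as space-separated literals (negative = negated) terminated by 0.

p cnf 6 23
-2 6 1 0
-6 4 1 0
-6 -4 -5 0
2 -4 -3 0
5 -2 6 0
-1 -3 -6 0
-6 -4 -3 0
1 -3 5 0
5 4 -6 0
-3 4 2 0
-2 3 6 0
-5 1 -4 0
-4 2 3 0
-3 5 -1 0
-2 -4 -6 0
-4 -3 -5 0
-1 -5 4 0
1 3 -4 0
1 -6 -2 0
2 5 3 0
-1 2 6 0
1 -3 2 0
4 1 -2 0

Suppose x2 = False.
Suppose x4 = False.
From the singleton clause (¬x3), x3 = False.
From the singleton clause (x5), x5 = True.
From the singleton clause (¬x1), x1 = False.
From the singleton clause (¬x6), x6 = False.
Every clause now holds.

x1 ↦ False; x2 ↦ False; x3 ↦ False; x4 ↦ False; x5 ↦ True; x6 ↦ False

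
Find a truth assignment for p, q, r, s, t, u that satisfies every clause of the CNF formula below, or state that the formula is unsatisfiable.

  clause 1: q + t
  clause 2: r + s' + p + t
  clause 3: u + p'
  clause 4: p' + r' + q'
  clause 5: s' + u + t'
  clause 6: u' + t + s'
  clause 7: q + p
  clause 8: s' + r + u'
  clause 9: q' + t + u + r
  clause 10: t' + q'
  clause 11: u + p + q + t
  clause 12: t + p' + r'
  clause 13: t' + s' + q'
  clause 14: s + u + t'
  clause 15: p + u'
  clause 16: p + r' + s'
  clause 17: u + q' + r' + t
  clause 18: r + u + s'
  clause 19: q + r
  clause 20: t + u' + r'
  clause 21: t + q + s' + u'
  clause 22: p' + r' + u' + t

p: 1, q: 0, r: 1, s: 1, t: 1, u: 1

Branch on q: set q = 0.
From the singleton clause (t), t = 1.
From the singleton clause (p), p = 1.
From the singleton clause (u), u = 1.
From the singleton clause (r), r = 1.
Every clause is now satisfied; s is unconstrained.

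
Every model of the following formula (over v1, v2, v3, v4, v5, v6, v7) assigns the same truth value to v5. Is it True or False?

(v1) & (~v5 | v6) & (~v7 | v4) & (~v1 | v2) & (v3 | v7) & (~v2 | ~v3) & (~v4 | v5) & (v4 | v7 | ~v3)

True

Suppose v5 = 0.
From the singleton clause (v1), v1 = 1.
From the singleton clause (v2), v2 = 1.
From the singleton clause (~v3), v3 = 0.
From the singleton clause (v7), v7 = 1.
From the singleton clause (v4), v4 = 1.
Now (~v4) is unsatisfied and unit — conflict.
So every satisfying assignment has v5 = True.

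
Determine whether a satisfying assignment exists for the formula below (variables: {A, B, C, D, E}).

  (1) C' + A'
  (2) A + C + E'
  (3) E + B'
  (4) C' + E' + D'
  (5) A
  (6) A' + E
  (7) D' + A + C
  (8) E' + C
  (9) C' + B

No, unsatisfiable

(A) alone gives A = 1.
(C') alone gives C = 0.
(E) alone gives E = 1.
Now (E') is unsatisfied and unit — conflict.
No assignment satisfies every clause.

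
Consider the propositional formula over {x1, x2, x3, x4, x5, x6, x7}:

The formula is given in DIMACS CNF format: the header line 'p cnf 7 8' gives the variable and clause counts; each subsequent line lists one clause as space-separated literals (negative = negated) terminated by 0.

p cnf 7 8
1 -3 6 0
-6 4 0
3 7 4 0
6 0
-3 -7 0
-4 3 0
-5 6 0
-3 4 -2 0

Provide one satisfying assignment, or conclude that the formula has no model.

x1 ↦ False, x2 ↦ True, x3 ↦ True, x4 ↦ True, x5 ↦ False, x6 ↦ True, x7 ↦ False

(x6) alone gives x6 = True.
(x4) alone gives x4 = True.
(x3) alone gives x3 = True.
(¬x7) alone gives x7 = False.
All clauses hold; x1, x2, x5 can take either value.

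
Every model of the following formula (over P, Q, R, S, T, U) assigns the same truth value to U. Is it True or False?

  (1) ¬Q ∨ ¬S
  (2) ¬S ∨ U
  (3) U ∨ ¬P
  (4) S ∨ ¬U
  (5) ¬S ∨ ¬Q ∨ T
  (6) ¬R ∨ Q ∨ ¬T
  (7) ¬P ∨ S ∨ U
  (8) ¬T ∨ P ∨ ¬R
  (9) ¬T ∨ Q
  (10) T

Suppose U = True.
The clause (S) is unit, so S = True.
The clause (¬Q) is unit, so Q = False.
The clause (¬T) is unit, so T = False.
That conflicts with the unit clause (T).
So every satisfying assignment has U = False.

False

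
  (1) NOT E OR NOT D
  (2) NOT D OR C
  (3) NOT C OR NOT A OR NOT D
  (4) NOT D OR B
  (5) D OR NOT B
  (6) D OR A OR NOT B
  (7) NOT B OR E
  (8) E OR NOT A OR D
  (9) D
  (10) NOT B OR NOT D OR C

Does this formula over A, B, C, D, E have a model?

From the singleton clause (D), D = true.
From the singleton clause (NOT E), E = false.
From the singleton clause (C), C = true.
From the singleton clause (NOT A), A = false.
From the singleton clause (B), B = true.
That conflicts with the unit clause (NOT B).
No assignment satisfies every clause.

No, unsatisfiable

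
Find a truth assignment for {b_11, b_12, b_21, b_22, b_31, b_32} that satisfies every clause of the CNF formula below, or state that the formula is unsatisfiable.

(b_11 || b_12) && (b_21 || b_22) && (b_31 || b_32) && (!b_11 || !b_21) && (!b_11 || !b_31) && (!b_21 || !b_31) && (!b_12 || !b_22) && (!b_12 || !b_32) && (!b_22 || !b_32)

Try b_11 = true.
Unit clause (!b_21) forces b_21 = false.
Unit clause (b_22) forces b_22 = true.
Unit clause (!b_31) forces b_31 = false.
Unit clause (b_32) forces b_32 = true.
That conflicts with the unit clause (!b_32).
Undo b_11 and try b_11 = false.
Unit clause (b_12) forces b_12 = true.
Unit clause (!b_22) forces b_22 = false.
Unit clause (b_21) forces b_21 = true.
Unit clause (!b_31) forces b_31 = false.
Unit clause (b_32) forces b_32 = true.
That conflicts with the unit clause (!b_32).
Both values of b_11 lead to a conflict.

UNSATISFIABLE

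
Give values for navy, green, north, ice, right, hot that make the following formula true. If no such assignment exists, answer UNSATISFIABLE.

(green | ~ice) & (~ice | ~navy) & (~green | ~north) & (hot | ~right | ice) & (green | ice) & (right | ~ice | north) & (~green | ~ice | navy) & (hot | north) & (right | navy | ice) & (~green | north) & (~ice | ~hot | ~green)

UNSATISFIABLE

Branch on green: set green = 1.
Unit clause (~north) forces north = 0.
That conflicts with the unit clause (north).
Undo green and try green = 0.
Unit clause (~ice) forces ice = 0.
That conflicts with the unit clause (ice).
Either choice for green ends in contradiction.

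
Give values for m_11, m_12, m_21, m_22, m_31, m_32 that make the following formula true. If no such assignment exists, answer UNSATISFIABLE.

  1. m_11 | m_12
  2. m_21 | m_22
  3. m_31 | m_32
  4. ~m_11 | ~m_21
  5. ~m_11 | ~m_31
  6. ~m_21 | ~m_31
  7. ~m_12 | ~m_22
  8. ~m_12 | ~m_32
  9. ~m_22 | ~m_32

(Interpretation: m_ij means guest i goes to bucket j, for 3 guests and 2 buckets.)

UNSATISFIABLE

Try m_11 = 1.
From the singleton clause (~m_21), m_21 = 0.
From the singleton clause (m_22), m_22 = 1.
From the singleton clause (~m_31), m_31 = 0.
From the singleton clause (m_32), m_32 = 1.
But (~m_32) is also a unit clause — contradiction.
Backtrack on m_11: now try m_11 = 0.
From the singleton clause (m_12), m_12 = 1.
From the singleton clause (~m_22), m_22 = 0.
From the singleton clause (m_21), m_21 = 1.
From the singleton clause (~m_31), m_31 = 0.
From the singleton clause (m_32), m_32 = 1.
But (~m_32) is also a unit clause — contradiction.
Both values of m_11 lead to a conflict.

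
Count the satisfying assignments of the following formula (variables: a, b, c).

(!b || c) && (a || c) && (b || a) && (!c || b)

3

There are 2^3 = 8 truth assignments over (a, b, c).
Check each against the 4 clauses (columns in the order a, b, c):
  F F F  ✗ fails (a || c)
  F F T  ✗ fails (b || a)
  F T F  ✗ fails (!b || c)
  F T T  ✓ satisfies all
  T F F  ✓ satisfies all
  T F T  ✗ fails (!c || b)
  T T F  ✗ fails (!b || c)
  T T T  ✓ satisfies all
3 of the 8 rows are models.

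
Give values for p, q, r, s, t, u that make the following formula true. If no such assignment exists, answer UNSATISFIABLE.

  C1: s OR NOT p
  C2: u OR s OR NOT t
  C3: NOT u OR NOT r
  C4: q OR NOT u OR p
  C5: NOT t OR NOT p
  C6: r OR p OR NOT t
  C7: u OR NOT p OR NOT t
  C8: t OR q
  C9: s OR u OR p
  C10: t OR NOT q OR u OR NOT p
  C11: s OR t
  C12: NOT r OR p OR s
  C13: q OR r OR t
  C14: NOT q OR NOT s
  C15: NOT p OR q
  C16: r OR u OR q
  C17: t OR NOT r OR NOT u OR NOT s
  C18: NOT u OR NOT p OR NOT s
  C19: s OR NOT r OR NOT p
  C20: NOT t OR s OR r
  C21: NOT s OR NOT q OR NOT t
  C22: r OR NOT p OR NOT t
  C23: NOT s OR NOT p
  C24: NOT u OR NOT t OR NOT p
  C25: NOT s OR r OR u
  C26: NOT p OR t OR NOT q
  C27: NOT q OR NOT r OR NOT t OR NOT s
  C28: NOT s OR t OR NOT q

Try s = true.
From the singleton clause (NOT q), q = false.
From the singleton clause (t), t = true.
From the singleton clause (NOT p), p = false.
From the singleton clause (NOT u), u = false.
From the singleton clause (r), r = true.
All clauses are satisfied.

p: false; q: false; r: true; s: true; t: true; u: false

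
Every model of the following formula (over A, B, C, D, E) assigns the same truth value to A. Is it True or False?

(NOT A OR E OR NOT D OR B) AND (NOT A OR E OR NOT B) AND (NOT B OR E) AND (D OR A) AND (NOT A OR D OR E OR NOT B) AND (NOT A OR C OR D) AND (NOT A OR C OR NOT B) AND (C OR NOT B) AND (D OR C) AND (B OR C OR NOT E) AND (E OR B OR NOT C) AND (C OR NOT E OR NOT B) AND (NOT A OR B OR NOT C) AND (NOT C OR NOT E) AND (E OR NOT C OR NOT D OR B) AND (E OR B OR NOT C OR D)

False

Suppose A = true.
Try E = true.
The clause (NOT C) is unit, so C = false.
The clause (D) is unit, so D = true.
The clause (NOT B) is unit, so B = false.
But (B) is also a unit clause — contradiction.
So E must be the other value — set E = false.
The clause (NOT B) is unit, so B = false.
The clause (NOT D) is unit, so D = false.
The clause (C) is unit, so C = true.
But (NOT C) is also a unit clause — contradiction.
Both values of E lead to a conflict.
So every satisfying assignment has A = False.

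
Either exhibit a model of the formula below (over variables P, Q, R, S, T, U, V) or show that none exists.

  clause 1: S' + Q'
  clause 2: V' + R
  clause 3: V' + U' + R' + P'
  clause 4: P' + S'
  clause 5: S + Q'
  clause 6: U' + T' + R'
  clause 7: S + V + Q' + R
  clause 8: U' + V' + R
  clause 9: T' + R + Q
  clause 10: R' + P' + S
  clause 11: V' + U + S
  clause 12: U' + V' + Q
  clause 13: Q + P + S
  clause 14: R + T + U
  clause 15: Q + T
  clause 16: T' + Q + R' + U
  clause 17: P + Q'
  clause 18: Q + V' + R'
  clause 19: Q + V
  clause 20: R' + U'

UNSATISFIABLE

Try S = 0.
The clause (Q') is unit, so Q = 0.
The clause (P) is unit, so P = 1.
The clause (R') is unit, so R = 0.
The clause (V') is unit, so V = 0.
Now (V) is unsatisfied and unit — conflict.
That branch fails; take S = 1 instead.
The clause (Q') is unit, so Q = 0.
The clause (P') is unit, so P = 0.
The clause (T) is unit, so T = 1.
The clause (R) is unit, so R = 1.
The clause (U') is unit, so U = 0.
Now (U) is unsatisfied and unit — conflict.
Either choice for S ends in contradiction.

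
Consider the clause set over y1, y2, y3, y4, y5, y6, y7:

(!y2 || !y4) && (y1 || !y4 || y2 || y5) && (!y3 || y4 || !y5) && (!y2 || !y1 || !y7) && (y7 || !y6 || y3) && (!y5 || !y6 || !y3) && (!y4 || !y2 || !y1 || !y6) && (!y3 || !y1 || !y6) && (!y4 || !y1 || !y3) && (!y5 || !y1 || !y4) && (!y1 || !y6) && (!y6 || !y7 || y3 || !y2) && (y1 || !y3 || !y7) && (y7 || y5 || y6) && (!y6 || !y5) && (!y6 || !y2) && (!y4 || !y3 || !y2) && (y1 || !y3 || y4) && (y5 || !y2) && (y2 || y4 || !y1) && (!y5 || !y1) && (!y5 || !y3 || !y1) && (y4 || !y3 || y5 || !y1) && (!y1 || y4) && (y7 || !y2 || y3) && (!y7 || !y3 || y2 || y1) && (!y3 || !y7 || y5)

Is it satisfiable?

Yes, satisfiable

Suppose y2 = true.
(!y4) alone gives y4 = false.
(!y6) alone gives y6 = false.
(y5) alone gives y5 = true.
(!y3) alone gives y3 = false.
(!y1) alone gives y1 = false.
(y7) alone gives y7 = true.
All clauses are satisfied.
A satisfying assignment: y1 ↦ false, y2 ↦ true, y3 ↦ false, y4 ↦ false, y5 ↦ true, y6 ↦ false, y7 ↦ true.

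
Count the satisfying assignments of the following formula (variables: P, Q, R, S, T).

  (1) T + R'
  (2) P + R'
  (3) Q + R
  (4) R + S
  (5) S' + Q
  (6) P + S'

5

There are 2^5 = 32 truth assignments over (P, Q, R, S, T).
Split on R. With R = 1, the clauses containing R are satisfied and R' drops from the rest; 3 of the 2^4 = 16 assignments to the other variables satisfy what remains.
With R = 0, by the same count on the reduced clause set, 2 assignments work.
(One model: P=T, Q=F, R=T, S=F, T=T.)
Total: 3 + 2 = 5.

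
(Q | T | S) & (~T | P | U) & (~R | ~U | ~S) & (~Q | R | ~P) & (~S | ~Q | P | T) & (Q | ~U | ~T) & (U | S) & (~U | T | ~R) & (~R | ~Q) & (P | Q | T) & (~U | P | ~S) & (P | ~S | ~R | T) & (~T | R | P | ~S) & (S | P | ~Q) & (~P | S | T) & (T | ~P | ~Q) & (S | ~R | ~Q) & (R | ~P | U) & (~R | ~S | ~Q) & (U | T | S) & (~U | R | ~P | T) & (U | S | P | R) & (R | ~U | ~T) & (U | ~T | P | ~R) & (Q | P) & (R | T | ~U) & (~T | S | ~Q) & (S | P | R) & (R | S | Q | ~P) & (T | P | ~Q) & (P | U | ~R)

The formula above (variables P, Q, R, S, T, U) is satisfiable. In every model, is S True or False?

Suppose S = 0.
From the singleton clause (U), U = 1.
Try Q = 1.
From the singleton clause (~R), R = 0.
From the singleton clause (~P), P = 0.
That conflicts with the unit clause (P).
Backtrack on Q: now try Q = 0.
From the singleton clause (T), T = 1.
That conflicts with the unit clause (~T).
Neither Q = 1 nor Q = 0 works.
So every satisfying assignment has S = True.

True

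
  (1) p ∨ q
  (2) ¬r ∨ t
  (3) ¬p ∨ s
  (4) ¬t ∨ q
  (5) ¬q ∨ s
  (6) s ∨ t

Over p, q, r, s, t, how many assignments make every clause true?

7

There are 2^5 = 32 truth assignments over (p, q, r, s, t).
Split on s. With s = True, the clauses containing s are satisfied and ¬s drops from the rest; 7 of the 2^4 = 16 assignments to the other variables satisfy what remains.
With s = False, by the same count on the reduced clause set, 0 assignments work.
(One model: p=F, q=T, r=F, s=T, t=F.)
Total: 7 + 0 = 7.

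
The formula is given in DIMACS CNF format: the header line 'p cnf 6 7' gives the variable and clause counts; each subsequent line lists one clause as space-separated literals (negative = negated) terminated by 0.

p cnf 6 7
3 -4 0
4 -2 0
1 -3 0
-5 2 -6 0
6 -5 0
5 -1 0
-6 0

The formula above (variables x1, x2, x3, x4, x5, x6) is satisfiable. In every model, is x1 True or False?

Suppose x1 = True.
Unit clause (x5) forces x5 = True.
Unit clause (x6) forces x6 = True.
But (¬x6) is also a unit clause — contradiction.
So every satisfying assignment has x1 = False.

False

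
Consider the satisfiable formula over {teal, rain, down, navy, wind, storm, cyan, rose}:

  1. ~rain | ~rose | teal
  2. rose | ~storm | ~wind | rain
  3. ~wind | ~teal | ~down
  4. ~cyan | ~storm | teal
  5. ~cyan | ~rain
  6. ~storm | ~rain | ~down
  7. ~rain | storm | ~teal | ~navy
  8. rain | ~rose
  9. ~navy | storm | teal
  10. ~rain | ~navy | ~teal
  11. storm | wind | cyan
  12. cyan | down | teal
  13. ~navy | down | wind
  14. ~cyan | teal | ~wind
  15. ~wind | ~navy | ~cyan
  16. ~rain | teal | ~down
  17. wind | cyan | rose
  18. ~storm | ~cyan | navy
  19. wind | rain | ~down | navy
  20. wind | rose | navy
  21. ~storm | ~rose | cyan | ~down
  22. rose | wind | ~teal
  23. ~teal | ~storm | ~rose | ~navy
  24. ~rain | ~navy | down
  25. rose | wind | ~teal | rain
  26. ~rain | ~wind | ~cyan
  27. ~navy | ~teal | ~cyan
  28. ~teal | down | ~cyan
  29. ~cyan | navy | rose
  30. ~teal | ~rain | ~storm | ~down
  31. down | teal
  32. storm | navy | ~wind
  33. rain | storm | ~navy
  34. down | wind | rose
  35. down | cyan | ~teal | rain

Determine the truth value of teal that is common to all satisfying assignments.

Suppose teal = 0.
From the singleton clause (down), down = 1.
From the singleton clause (~rain), rain = 0.
From the singleton clause (~rose), rose = 0.
Suppose storm = 0.
From the singleton clause (~navy), navy = 0.
From the singleton clause (wind), wind = 1.
But (~wind) is also a unit clause — contradiction.
Undo storm and try storm = 1.
From the singleton clause (~wind), wind = 0.
From the singleton clause (~cyan), cyan = 0.
But (cyan) is also a unit clause — contradiction.
Neither storm = 1 nor storm = 0 works.
So every satisfying assignment has teal = True.

True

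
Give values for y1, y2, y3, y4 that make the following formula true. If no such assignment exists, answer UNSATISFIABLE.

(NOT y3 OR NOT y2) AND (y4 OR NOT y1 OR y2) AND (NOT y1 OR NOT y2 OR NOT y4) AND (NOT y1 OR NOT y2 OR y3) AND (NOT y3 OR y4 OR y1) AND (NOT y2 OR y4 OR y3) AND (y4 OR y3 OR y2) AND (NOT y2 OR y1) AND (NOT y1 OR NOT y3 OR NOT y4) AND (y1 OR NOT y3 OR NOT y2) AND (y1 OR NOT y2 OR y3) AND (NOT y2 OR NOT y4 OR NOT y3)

Suppose y3 = false.
Suppose y1 = false.
(NOT y2) alone gives y2 = false.
(y4) alone gives y4 = true.
Every clause now holds.

y1 ↦ false, y2 ↦ false, y3 ↦ false, y4 ↦ true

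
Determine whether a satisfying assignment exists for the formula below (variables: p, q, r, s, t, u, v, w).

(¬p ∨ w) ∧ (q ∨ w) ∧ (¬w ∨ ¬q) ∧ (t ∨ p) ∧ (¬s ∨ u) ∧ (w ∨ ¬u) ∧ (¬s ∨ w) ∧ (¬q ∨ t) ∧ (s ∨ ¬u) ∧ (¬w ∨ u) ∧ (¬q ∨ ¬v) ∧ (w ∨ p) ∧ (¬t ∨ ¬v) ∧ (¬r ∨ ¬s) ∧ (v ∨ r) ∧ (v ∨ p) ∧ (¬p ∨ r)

Try p = False.
Unit clause (t) forces t = True.
Unit clause (w) forces w = True.
Unit clause (¬q) forces q = False.
Unit clause (u) forces u = True.
Unit clause (s) forces s = True.
Unit clause (¬v) forces v = False.
But (v) is also a unit clause — contradiction.
So p must be the other value — set p = True.
Unit clause (w) forces w = True.
Unit clause (¬q) forces q = False.
Unit clause (u) forces u = True.
Unit clause (s) forces s = True.
Unit clause (¬r) forces r = False.
But (r) is also a unit clause — contradiction.
Both values of p lead to a conflict.
No assignment satisfies every clause.

Unsatisfiable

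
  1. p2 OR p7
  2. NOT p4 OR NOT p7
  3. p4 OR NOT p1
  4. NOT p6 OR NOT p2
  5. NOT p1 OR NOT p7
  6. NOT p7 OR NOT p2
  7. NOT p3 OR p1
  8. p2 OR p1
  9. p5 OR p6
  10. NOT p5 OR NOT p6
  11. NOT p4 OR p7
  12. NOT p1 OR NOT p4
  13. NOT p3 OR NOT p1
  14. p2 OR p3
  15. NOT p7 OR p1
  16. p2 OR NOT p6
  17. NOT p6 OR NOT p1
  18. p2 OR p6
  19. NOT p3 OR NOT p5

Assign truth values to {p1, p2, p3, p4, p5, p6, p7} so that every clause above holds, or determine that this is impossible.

Suppose p2 = true.
Unit clause (NOT p6) forces p6 = false.
Unit clause (NOT p7) forces p7 = false.
Unit clause (p5) forces p5 = true.
Unit clause (NOT p4) forces p4 = false.
Unit clause (NOT p1) forces p1 = false.
Unit clause (NOT p3) forces p3 = false.
This assignment satisfies each clause.

p1 ↦ false; p2 ↦ true; p3 ↦ false; p4 ↦ false; p5 ↦ true; p6 ↦ false; p7 ↦ false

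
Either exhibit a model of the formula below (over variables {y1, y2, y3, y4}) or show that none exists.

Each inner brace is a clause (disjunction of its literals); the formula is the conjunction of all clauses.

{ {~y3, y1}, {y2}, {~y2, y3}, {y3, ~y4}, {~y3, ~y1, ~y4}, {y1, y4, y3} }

y1=1, y2=1, y3=1, y4=0

From the singleton clause (y2), y2 = 1.
From the singleton clause (y3), y3 = 1.
From the singleton clause (y1), y1 = 1.
From the singleton clause (~y4), y4 = 0.
This assignment satisfies each clause.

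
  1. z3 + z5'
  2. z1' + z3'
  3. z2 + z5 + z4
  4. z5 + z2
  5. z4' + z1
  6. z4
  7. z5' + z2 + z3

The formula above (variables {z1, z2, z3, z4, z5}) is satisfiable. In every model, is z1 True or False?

Suppose z1 = 0.
Unit clause (z4') forces z4 = 0.
That conflicts with the unit clause (z4).
So every satisfying assignment has z1 = True.

True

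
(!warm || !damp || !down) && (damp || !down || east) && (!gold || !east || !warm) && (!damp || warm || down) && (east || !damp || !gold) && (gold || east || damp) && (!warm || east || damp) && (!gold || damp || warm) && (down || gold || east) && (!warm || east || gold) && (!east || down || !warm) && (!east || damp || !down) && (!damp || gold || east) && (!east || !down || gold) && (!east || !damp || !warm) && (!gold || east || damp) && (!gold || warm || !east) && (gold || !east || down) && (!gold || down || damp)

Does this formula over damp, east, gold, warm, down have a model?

Unsatisfiable

Case warm = false:
Case damp = false:
(!gold) alone gives gold = false.
(east) alone gives east = true.
(!down) alone gives down = false.
That conflicts with the unit clause (down).
So damp must be the other value — set damp = true.
(down) alone gives down = true.
Case east = true:
(gold) alone gives gold = true.
That conflicts with the unit clause (!gold).
So east must be the other value — set east = false.
(!gold) alone gives gold = false.
That conflicts with the unit clause (gold).
Both values of east lead to a conflict.
Both values of damp lead to a conflict.
So warm must be the other value — set warm = true.
Case damp = false:
(east) alone gives east = true.
(!gold) alone gives gold = false.
(down) alone gives down = true.
That conflicts with the unit clause (!down).
So damp must be the other value — set damp = true.
(!down) alone gives down = false.
(!east) alone gives east = false.
(!gold) alone gives gold = false.
That conflicts with the unit clause (gold).
Both values of damp lead to a conflict.
Both values of warm lead to a conflict.
No assignment satisfies every clause.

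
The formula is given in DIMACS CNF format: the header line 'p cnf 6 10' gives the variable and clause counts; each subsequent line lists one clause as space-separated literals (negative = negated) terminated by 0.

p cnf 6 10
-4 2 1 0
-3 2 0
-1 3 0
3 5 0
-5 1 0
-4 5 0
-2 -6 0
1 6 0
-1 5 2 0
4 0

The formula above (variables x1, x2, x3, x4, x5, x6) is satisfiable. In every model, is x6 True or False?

Suppose x6 = True.
Unit clause (¬x2) forces x2 = False.
Unit clause (¬x3) forces x3 = False.
Unit clause (¬x1) forces x1 = False.
Unit clause (¬x4) forces x4 = False.
But (x4) is also a unit clause — contradiction.
So every satisfying assignment has x6 = False.

False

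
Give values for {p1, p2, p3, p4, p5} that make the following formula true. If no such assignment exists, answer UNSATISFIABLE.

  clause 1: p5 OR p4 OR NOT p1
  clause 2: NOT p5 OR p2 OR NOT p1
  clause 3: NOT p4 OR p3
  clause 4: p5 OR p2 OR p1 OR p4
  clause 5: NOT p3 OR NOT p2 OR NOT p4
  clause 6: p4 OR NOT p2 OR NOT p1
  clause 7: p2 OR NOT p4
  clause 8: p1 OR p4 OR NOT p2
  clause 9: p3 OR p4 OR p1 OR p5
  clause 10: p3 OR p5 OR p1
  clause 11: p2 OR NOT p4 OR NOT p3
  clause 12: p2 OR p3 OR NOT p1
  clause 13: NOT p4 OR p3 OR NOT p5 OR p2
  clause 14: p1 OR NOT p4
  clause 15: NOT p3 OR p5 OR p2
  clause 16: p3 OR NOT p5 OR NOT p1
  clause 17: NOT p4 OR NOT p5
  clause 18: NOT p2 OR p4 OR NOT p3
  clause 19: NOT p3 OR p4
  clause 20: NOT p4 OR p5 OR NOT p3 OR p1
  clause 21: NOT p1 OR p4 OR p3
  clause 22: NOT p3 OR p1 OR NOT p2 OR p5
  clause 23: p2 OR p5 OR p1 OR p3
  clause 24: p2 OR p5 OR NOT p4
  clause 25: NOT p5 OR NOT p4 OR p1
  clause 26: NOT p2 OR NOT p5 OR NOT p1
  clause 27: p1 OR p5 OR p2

Suppose p4 = false.
Unit clause (NOT p3) forces p3 = false.
Unit clause (NOT p1) forces p1 = false.
Unit clause (NOT p2) forces p2 = false.
Unit clause (p5) forces p5 = true.
This assignment satisfies each clause.

p1 ↦ false; p2 ↦ false; p3 ↦ false; p4 ↦ false; p5 ↦ true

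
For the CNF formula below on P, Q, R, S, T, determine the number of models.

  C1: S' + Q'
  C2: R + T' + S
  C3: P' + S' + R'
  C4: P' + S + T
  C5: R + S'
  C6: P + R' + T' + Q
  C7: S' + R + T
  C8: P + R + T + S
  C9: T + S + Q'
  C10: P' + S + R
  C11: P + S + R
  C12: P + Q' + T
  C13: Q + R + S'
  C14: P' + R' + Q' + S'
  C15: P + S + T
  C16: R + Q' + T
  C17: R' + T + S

4

There are 2^5 = 32 truth assignments over (P, Q, R, S, T).
Split on S. With S = 1, the clauses containing S are satisfied and S' drops from the rest; 1 of the 2^4 = 16 assignments to the other variables satisfy what remains.
With S = 0, by the same count on the reduced clause set, 3 assignments work.
(One model: P=F, Q=F, R=T, S=T, T=F.)
Total: 1 + 3 = 4.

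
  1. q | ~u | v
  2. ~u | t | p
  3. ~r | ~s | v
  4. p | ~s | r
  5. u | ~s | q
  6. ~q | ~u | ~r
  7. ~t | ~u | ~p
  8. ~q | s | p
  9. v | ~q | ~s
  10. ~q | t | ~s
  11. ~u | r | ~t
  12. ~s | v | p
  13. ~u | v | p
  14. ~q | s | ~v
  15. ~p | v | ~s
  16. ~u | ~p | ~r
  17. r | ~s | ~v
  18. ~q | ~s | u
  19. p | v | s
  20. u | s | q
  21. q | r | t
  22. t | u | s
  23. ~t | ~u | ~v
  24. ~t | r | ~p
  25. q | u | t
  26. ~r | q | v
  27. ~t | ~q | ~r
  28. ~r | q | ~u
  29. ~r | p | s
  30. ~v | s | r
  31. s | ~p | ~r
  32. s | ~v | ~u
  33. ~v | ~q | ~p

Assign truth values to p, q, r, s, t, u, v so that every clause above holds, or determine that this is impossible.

p: 1,  q: 1,  r: 0,  s: 0,  t: 0,  u: 1,  v: 0

Suppose q = 1.
Suppose u = 1.
Unit clause (~r) forces r = 0.
Unit clause (~t) forces t = 0.
Unit clause (p) forces p = 1.
Unit clause (~s) forces s = 0.
Unit clause (~v) forces v = 0.
Every clause now holds.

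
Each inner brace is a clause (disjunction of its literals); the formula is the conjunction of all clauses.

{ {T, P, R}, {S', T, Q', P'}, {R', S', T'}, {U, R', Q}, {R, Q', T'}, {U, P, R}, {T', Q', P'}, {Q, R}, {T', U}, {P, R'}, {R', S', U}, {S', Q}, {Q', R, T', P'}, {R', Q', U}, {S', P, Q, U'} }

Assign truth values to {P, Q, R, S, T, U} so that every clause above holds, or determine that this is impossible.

Case Q = 1:
Case R = 1:
The clause (P) is unit, so P = 1.
The clause (T') is unit, so T = 0.
The clause (S') is unit, so S = 0.
The clause (U) is unit, so U = 1.
This assignment satisfies each clause.

P=1; Q=1; R=1; S=0; T=0; U=1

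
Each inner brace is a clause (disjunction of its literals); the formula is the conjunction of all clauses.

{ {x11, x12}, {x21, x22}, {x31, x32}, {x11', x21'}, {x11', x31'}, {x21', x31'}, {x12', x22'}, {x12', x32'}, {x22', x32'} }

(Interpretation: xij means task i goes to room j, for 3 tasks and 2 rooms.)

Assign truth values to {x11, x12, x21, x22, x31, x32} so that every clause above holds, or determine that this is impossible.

Case x11 = 1:
Unit clause (x21') forces x21 = 0.
Unit clause (x22) forces x22 = 1.
Unit clause (x31') forces x31 = 0.
Unit clause (x32) forces x32 = 1.
Now (x32') is unsatisfied and unit — conflict.
So x11 must be the other value — set x11 = 0.
Unit clause (x12) forces x12 = 1.
Unit clause (x22') forces x22 = 0.
Unit clause (x21) forces x21 = 1.
Unit clause (x31') forces x31 = 0.
Unit clause (x32) forces x32 = 1.
Now (x32') is unsatisfied and unit — conflict.
Neither x11 = 1 nor x11 = 0 works.

UNSATISFIABLE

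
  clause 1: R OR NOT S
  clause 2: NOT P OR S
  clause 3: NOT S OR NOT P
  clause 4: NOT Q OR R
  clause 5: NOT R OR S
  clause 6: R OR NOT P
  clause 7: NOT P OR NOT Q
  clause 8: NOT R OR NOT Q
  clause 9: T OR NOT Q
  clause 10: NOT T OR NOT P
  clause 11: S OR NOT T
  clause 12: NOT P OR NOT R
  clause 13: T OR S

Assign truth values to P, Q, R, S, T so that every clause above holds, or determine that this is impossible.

Case R = true:
From the singleton clause (S), S = true.
From the singleton clause (NOT P), P = false.
From the singleton clause (NOT Q), Q = false.
All clauses hold; T can take either value.

P: false; Q: false; R: true; S: true; T: true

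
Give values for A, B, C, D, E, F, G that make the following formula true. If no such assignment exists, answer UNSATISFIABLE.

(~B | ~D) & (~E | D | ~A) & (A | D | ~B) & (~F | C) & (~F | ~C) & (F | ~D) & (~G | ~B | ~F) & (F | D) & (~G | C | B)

Suppose B = 0.
Suppose F = 0.
(~D) alone gives D = 0.
But (D) is also a unit clause — contradiction.
Undo F and try F = 1.
(C) alone gives C = 1.
But (~C) is also a unit clause — contradiction.
Both values of F lead to a conflict.
Undo B and try B = 1.
(~D) alone gives D = 0.
(A) alone gives A = 1.
(~E) alone gives E = 0.
(F) alone gives F = 1.
(C) alone gives C = 1.
But (~C) is also a unit clause — contradiction.
Both values of B lead to a conflict.

UNSATISFIABLE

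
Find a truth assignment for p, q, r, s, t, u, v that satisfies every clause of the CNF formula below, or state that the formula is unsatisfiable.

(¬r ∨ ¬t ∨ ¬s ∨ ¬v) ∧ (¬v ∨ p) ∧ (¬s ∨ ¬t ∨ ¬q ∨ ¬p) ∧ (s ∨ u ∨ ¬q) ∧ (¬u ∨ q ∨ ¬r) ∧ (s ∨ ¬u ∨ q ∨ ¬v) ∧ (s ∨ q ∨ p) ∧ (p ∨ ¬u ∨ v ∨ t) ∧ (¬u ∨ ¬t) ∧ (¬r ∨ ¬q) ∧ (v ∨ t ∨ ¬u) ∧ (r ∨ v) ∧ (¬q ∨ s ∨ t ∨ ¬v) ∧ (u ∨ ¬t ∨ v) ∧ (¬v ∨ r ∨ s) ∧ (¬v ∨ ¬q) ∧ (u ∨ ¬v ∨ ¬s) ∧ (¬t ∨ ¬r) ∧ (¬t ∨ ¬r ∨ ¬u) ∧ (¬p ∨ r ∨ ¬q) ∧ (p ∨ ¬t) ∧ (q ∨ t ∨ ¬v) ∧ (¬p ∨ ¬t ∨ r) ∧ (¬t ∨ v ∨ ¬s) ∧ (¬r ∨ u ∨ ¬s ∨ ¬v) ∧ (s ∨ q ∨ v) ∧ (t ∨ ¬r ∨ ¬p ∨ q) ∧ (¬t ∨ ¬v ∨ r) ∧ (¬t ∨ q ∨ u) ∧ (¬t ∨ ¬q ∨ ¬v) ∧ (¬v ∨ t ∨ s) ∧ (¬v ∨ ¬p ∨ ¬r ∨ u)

Try v = False.
(r) alone gives r = True.
(¬q) alone gives q = False.
(¬u) alone gives u = False.
(¬t) alone gives t = False.
(s) alone gives s = True.
(¬p) alone gives p = False.
This assignment satisfies each clause.

p ↦ False,  q ↦ False,  r ↦ True,  s ↦ True,  t ↦ False,  u ↦ False,  v ↦ False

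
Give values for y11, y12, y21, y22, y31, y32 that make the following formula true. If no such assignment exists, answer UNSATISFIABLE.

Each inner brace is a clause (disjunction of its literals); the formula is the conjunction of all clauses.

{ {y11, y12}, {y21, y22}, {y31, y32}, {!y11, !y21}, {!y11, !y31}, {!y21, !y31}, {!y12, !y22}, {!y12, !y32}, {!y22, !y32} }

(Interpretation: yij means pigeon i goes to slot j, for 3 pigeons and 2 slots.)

UNSATISFIABLE

Case y11 = true:
From the singleton clause (!y21), y21 = false.
From the singleton clause (y22), y22 = true.
From the singleton clause (!y31), y31 = false.
From the singleton clause (y32), y32 = true.
That conflicts with the unit clause (!y32).
So y11 must be the other value — set y11 = false.
From the singleton clause (y12), y12 = true.
From the singleton clause (!y22), y22 = false.
From the singleton clause (y21), y21 = true.
From the singleton clause (!y31), y31 = false.
From the singleton clause (y32), y32 = true.
That conflicts with the unit clause (!y32).
Either choice for y11 ends in contradiction.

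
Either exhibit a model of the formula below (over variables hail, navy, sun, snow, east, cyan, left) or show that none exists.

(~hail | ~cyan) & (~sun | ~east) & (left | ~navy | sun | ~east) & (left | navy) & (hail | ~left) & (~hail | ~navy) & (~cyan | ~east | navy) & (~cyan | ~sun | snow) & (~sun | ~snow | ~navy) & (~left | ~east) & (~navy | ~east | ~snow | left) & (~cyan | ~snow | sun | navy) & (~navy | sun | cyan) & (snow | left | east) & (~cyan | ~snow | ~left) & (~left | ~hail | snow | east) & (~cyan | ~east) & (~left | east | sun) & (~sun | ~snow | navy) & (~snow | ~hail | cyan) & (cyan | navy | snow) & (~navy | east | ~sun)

hail ↦ 0, navy ↦ 1, sun ↦ 0, snow ↦ 1, east ↦ 0, cyan ↦ 1, left ↦ 0

Suppose hail = 0.
(~left) alone gives left = 0.
(navy) alone gives navy = 1.
Suppose sun = 0.
(~east) alone gives east = 0.
(cyan) alone gives cyan = 1.
(snow) alone gives snow = 1.
All clauses are satisfied.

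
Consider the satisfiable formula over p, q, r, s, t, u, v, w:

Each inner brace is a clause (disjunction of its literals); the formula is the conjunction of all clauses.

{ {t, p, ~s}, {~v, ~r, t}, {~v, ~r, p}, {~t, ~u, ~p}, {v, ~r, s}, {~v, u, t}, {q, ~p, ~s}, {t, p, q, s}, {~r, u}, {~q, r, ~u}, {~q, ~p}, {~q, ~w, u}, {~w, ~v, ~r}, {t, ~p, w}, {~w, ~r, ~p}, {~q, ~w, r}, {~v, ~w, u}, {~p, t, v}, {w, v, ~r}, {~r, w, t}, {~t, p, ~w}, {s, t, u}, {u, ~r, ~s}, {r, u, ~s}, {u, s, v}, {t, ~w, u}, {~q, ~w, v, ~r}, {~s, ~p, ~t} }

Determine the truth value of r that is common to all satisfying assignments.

Suppose r = 1.
The clause (u) is unit, so u = 1.
Branch on v: set v = 0.
The clause (s) is unit, so s = 1.
The clause (w) is unit, so w = 1.
The clause (~p) is unit, so p = 0.
The clause (t) is unit, so t = 1.
But (~t) is also a unit clause — contradiction.
That branch fails; take v = 1 instead.
The clause (t) is unit, so t = 1.
The clause (p) is unit, so p = 1.
But (~p) is also a unit clause — contradiction.
Either choice for v ends in contradiction.
So every satisfying assignment has r = False.

False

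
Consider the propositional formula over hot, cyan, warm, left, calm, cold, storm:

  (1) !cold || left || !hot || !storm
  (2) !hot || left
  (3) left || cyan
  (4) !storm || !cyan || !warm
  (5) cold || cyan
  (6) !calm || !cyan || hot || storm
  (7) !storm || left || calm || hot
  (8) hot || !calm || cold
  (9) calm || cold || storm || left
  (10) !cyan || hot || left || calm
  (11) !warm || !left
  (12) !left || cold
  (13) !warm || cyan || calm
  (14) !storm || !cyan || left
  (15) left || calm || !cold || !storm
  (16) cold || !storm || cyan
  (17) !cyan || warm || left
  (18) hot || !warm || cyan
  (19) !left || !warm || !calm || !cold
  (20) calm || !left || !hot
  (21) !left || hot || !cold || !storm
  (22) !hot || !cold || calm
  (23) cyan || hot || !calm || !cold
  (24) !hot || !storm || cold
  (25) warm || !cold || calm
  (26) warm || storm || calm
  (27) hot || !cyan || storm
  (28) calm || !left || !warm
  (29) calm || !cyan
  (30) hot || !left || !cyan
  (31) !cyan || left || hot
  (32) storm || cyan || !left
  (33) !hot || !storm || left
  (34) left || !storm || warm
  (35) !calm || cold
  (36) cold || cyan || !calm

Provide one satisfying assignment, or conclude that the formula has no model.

Branch on hot: set hot = true.
Unit clause (left) forces left = true.
Unit clause (!warm) forces warm = false.
Unit clause (cold) forces cold = true.
Unit clause (calm) forces calm = true.
Branch on storm: set storm = true.
All clauses hold; cyan can take either value.

hot ↦ true, cyan ↦ true, warm ↦ false, left ↦ true, calm ↦ true, cold ↦ true, storm ↦ true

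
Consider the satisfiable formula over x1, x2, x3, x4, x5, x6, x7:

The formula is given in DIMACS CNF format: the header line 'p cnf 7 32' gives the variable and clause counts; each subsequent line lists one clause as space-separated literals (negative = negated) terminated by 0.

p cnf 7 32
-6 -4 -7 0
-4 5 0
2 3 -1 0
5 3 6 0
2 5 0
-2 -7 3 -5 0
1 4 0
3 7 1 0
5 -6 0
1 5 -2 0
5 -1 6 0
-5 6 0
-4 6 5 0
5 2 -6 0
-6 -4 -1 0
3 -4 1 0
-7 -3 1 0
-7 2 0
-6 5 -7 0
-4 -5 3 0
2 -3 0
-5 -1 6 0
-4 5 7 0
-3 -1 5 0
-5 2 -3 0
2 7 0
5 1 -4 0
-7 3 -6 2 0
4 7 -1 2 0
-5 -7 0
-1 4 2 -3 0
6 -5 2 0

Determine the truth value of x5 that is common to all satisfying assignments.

Suppose x5 = False.
From the singleton clause (¬x4), x4 = False.
From the singleton clause (x2), x2 = True.
From the singleton clause (x1), x1 = True.
From the singleton clause (¬x6), x6 = False.
Now (x6) is unsatisfied and unit — conflict.
So every satisfying assignment has x5 = True.

True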